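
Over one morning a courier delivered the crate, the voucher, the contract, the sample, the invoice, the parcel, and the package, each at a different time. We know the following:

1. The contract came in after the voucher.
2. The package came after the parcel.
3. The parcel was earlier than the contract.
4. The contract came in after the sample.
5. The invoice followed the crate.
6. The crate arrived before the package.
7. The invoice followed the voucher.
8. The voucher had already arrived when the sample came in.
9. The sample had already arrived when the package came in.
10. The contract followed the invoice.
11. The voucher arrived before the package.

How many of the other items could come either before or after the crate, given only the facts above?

3

Forced after the crate: the contract, the invoice, and the package.
That leaves the parcel, the sample, and the voucher with no forced order relative to the crate — 3.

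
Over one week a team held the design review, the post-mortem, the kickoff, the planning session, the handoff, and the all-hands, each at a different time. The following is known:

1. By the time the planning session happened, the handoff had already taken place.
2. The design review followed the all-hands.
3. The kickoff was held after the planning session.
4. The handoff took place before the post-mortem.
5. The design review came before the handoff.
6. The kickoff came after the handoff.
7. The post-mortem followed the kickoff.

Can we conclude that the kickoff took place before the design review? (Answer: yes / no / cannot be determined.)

no

Tracing the constraints gives the design review → the handoff → the kickoff, so the design review must come before the kickoff.
That means the kickoff cannot be before the design review.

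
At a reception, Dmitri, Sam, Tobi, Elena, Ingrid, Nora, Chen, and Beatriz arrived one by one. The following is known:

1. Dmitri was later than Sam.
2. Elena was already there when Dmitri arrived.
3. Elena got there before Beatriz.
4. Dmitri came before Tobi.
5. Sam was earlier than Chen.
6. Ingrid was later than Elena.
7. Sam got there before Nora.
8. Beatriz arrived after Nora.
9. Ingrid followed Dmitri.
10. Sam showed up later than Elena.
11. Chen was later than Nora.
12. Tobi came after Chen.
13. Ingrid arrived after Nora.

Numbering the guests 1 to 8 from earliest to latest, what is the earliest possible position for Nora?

Elena and Sam must both come before Nora — 2 forced predecessors.
Nothing else is forced ahead of Nora, so their earliest slot is position 2 + 1 = 3.

3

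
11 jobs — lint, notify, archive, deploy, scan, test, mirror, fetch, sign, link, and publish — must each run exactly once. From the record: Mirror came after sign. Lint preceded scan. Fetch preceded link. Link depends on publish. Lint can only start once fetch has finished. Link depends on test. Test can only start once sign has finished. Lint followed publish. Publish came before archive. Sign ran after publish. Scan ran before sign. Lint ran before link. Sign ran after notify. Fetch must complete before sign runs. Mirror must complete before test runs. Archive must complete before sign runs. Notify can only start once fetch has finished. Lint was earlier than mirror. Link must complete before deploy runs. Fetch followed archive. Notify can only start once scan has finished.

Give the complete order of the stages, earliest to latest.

The constraints fix every adjacent pair, so only one ordering works:
publish → archive → fetch → lint → scan → notify → sign → mirror → test → link → deploy.

publish, archive, fetch, lint, scan, notify, sign, mirror, test, link, deploy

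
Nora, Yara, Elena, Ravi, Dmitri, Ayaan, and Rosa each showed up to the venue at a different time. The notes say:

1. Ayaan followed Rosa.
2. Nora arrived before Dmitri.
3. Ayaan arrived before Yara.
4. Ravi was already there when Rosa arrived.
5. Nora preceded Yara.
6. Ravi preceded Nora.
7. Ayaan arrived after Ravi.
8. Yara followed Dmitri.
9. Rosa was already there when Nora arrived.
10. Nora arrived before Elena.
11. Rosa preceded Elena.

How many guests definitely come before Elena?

Directly stated before Elena: Nora and Rosa.
Ravi reaches Elena via Ravi → Nora → Elena.
No chain forces Yara (or any of the others) ahead of Elena.
That's Nora, Ravi, and Rosa — 3 in all.

3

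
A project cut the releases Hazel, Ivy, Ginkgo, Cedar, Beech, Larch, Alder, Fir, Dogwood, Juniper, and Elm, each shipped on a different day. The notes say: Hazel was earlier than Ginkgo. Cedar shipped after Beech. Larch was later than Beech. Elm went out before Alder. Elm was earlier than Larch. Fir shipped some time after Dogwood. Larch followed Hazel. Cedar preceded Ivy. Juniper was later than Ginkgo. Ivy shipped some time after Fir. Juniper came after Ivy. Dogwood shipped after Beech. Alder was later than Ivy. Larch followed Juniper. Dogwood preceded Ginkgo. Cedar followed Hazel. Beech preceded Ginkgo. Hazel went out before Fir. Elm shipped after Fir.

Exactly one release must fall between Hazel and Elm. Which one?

Tracing the constraints gives Hazel → Fir → Elm, so Fir sits after Hazel and before Elm.
No other release is forced both after Hazel and before Elm.

Fir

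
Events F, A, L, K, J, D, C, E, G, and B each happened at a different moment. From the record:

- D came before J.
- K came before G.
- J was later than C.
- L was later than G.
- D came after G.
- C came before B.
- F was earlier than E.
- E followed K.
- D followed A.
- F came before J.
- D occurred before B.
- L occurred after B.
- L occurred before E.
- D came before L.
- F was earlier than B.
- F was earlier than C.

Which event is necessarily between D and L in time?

B

Tracing the constraints gives D → B → L, so B sits after D and before L.
No other event is forced both after D and before L.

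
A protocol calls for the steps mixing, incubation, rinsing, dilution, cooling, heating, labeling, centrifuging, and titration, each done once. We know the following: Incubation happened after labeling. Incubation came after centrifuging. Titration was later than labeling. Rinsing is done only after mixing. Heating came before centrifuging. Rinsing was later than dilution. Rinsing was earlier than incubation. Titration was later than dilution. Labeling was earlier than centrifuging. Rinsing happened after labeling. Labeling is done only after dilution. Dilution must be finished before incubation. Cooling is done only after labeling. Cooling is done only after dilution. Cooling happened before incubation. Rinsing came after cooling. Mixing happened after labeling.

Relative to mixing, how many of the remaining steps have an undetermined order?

4

Forced before mixing: dilution and labeling; forced after mixing: incubation and rinsing.
That leaves centrifuging, cooling, heating, and titration with no forced order relative to mixing — 4.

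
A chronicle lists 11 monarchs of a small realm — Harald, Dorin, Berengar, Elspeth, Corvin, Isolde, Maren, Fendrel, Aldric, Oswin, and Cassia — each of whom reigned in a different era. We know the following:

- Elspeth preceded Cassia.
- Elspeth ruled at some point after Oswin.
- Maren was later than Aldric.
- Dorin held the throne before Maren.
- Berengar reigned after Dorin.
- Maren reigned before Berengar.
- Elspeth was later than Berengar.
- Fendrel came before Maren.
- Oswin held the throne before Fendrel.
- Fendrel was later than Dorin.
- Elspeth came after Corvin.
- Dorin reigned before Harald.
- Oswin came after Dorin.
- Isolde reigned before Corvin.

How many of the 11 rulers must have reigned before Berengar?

5

Directly stated before Berengar: Dorin and Maren.
Aldric reaches Berengar via Aldric → Maren → Berengar.
Fendrel reaches Berengar via Fendrel → Maren → Berengar.
Oswin reaches Berengar via Oswin → Fendrel → Maren → Berengar.
That's Aldric, Dorin, Fendrel, Maren, and Oswin — 5 in all.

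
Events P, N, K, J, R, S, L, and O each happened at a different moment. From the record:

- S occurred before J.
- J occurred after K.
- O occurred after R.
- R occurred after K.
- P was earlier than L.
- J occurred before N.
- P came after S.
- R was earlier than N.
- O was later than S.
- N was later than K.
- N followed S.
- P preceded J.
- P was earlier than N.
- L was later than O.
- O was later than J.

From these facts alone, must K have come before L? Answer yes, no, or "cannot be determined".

yes

Chain the constraints: K → R → O → L. Each link is directly stated, so K comes before L.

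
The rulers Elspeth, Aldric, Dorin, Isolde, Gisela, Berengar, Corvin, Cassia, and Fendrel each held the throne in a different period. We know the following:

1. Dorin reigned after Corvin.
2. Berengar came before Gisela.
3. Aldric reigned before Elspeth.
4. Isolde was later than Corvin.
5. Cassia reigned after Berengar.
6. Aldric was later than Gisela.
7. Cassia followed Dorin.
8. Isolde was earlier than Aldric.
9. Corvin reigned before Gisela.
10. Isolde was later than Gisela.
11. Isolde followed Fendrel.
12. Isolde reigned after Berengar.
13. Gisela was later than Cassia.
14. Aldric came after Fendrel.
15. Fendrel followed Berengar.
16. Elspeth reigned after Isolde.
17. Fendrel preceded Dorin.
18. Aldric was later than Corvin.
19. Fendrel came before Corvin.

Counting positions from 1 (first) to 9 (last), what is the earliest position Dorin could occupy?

Berengar, Corvin, and Fendrel must all come before Dorin — 3 forced predecessors.
Nothing else is forced ahead of Dorin, so their earliest slot is position 3 + 1 = 4.

4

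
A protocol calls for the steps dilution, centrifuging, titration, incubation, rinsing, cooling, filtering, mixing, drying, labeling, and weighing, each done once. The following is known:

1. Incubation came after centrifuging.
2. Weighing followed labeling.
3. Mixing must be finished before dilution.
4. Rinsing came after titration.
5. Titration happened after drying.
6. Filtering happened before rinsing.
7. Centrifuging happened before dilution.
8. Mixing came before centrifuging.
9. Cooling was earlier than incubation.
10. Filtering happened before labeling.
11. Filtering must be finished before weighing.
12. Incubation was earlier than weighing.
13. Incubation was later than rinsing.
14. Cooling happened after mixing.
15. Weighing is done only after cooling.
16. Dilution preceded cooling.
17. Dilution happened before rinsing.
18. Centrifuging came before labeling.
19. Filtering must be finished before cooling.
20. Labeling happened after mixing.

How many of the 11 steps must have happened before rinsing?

Directly stated before rinsing: dilution, filtering, and titration.
Centrifuging reaches rinsing via centrifuging → dilution → rinsing.
Drying reaches rinsing via drying → titration → rinsing.
Mixing reaches rinsing via mixing → dilution → rinsing.
That's centrifuging, dilution, drying, filtering, mixing, and titration — 6 in all.

6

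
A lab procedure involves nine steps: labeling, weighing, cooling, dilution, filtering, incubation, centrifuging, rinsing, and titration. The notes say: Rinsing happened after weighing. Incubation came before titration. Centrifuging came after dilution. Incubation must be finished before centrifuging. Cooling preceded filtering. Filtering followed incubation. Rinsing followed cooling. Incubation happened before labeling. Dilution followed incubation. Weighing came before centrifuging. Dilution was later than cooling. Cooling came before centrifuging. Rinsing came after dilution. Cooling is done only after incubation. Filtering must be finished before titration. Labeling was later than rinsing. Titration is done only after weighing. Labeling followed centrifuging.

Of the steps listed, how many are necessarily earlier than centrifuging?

Directly stated before centrifuging: cooling, dilution, incubation, and weighing.
That's cooling, dilution, incubation, and weighing — 4 in all.

4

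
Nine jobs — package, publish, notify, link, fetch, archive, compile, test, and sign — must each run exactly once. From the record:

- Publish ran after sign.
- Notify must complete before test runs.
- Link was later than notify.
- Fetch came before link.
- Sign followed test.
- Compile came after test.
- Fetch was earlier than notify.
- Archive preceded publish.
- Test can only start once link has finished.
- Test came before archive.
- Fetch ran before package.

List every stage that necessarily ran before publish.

archive, fetch, link, notify, sign, test

Directly stated before publish: archive and sign.
Fetch reaches publish via fetch → link → test → archive → publish.
Link reaches publish via link → test → archive → publish.
Notify reaches publish via notify → test → archive → publish.
Likewise test reaches publish by chaining the stated constraints.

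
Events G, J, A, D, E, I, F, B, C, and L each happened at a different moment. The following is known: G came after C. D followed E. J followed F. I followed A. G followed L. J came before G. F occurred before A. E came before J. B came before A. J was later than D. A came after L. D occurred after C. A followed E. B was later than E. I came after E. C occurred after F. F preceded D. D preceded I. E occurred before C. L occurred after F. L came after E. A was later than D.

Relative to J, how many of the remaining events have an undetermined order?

Forced before J: C, D, E, and F; forced after J: G.
That leaves A, B, I, and L with no forced order relative to J — 4.

4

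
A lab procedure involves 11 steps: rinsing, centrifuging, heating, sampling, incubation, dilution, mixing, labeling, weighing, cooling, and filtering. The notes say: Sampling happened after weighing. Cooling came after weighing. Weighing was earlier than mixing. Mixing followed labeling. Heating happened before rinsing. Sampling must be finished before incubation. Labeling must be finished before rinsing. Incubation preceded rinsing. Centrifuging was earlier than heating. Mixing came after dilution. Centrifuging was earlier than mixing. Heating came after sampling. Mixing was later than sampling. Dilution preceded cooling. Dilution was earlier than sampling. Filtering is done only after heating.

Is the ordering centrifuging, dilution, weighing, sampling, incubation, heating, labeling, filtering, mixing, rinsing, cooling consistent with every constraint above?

yes

Check each stated constraint against the proposed order — e.g. centrifuging is ahead of mixing; dilution is ahead of cooling. Every pair is in the required order; nothing is violated.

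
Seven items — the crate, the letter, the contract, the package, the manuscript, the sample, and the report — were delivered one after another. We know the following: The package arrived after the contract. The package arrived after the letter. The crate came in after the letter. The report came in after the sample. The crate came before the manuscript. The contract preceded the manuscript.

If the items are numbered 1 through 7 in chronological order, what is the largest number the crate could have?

The crate must come before the manuscript — 1 item forced after it.
Everything else can be placed before the crate in some valid order, so the crate can sit as late as position 7 − 1 = 6.

6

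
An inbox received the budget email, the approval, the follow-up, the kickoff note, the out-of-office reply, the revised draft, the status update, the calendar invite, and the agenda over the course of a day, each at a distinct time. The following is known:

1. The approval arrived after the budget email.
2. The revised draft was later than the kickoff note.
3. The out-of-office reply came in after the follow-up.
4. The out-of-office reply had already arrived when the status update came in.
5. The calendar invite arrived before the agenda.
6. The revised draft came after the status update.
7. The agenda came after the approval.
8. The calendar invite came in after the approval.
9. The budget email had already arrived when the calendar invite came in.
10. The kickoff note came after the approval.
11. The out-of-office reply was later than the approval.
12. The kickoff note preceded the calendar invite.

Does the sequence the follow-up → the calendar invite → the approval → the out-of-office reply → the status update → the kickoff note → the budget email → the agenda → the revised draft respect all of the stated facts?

The constraints require the budget email before the approval, but in the proposed sequence the approval appears ahead of the budget email. That one violation is enough.

no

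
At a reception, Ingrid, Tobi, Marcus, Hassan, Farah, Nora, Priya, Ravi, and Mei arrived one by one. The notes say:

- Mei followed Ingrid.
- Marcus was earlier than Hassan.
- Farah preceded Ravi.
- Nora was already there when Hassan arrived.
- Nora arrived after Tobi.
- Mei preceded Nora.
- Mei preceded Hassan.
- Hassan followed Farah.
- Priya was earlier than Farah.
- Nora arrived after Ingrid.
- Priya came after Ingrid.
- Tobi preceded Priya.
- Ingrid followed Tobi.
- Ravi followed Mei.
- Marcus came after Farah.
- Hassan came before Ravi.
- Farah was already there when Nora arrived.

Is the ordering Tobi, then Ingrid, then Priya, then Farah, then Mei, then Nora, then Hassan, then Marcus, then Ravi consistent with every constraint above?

no

The constraints require Marcus before Hassan, but in the proposed sequence Hassan appears ahead of Marcus. That one violation is enough.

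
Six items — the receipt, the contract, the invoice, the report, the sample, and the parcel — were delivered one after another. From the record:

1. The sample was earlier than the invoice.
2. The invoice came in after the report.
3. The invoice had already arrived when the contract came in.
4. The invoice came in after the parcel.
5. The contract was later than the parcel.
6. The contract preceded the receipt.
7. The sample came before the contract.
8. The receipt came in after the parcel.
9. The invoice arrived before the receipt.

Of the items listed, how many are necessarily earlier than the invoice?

3

Directly stated before the invoice: the parcel, the report, and the sample.
No chain forces the contract (or any of the others) ahead of the invoice.
That's the parcel, the report, and the sample — 3 in all.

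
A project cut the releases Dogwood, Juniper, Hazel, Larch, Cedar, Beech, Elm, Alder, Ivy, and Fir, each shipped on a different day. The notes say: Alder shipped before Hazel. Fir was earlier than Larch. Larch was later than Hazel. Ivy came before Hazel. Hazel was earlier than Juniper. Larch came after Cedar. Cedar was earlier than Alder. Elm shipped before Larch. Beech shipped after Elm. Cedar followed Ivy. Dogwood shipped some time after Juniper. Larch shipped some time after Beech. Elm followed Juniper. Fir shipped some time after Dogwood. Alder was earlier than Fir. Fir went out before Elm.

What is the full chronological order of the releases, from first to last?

Ivy, Cedar, Alder, Hazel, Juniper, Dogwood, Fir, Elm, Beech, Larch

The constraints fix every adjacent pair, so only one ordering works:
Ivy → Cedar → Alder → Hazel → Juniper → Dogwood → Fir → Elm → Beech → Larch.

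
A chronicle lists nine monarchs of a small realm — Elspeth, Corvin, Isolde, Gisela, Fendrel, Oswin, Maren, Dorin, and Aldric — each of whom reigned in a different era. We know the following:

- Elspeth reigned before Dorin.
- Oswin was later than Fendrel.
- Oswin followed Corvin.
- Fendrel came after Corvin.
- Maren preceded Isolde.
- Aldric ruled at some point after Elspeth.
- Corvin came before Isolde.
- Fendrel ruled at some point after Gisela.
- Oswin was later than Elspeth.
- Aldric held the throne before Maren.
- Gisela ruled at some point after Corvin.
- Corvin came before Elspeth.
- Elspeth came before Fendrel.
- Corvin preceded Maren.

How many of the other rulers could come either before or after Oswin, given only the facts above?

4

Forced before Oswin: Corvin, Elspeth, Fendrel, and Gisela.
That leaves Aldric, Dorin, Isolde, and Maren with no forced order relative to Oswin — 4.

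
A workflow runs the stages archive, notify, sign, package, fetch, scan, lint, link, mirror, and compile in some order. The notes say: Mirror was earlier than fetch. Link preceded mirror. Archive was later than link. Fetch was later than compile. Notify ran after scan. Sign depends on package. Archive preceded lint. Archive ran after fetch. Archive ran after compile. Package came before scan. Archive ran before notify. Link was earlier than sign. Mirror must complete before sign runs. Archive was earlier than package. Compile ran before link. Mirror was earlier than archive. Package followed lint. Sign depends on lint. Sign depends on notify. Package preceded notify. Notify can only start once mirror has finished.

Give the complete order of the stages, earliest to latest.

The constraints fix every adjacent pair, so only one ordering works:
compile → link → mirror → fetch → archive → lint → package → scan → notify → sign.

compile, link, mirror, fetch, archive, lint, package, scan, notify, sign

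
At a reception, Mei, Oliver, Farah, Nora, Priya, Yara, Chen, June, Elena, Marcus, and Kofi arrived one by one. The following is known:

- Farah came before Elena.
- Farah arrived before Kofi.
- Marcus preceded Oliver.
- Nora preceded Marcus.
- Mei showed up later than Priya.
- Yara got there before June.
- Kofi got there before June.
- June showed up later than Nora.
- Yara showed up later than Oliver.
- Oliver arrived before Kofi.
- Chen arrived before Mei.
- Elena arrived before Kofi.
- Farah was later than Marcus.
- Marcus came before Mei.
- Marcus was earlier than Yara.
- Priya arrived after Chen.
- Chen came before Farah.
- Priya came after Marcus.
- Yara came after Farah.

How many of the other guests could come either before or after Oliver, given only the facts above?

5

Forced before Oliver: Marcus and Nora; forced after Oliver: June, Kofi, and Yara.
That leaves Chen, Elena, Farah, Mei, and Priya with no forced order relative to Oliver — 5.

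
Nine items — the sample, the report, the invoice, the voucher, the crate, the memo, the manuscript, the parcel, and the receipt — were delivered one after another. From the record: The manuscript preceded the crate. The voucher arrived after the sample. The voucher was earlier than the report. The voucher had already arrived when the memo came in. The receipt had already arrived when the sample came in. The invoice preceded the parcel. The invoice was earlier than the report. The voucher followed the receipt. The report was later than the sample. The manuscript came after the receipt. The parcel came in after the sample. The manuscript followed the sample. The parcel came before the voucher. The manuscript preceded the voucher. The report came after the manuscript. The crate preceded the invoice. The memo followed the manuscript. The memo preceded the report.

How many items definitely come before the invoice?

Directly stated before the invoice: the crate.
The manuscript reaches the invoice via the manuscript → the crate → the invoice.
The receipt reaches the invoice via the receipt → the manuscript → the crate → the invoice.
The sample reaches the invoice via the sample → the manuscript → the crate → the invoice.
That's the crate, the manuscript, the receipt, and the sample — 4 in all.

4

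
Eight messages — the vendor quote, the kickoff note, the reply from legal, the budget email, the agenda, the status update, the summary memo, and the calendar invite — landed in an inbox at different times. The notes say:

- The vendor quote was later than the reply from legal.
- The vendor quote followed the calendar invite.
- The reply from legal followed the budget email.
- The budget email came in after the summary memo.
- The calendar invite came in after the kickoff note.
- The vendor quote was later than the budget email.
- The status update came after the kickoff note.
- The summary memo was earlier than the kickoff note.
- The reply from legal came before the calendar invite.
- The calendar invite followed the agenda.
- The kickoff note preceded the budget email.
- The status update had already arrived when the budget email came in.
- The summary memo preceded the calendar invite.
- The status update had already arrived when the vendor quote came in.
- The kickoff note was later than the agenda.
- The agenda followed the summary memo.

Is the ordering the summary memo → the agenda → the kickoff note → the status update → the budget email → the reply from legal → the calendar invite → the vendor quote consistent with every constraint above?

yes

Check each stated constraint against the proposed order — e.g. the agenda is ahead of the calendar invite; the summary memo is ahead of the calendar invite. Every pair is in the required order; nothing is violated.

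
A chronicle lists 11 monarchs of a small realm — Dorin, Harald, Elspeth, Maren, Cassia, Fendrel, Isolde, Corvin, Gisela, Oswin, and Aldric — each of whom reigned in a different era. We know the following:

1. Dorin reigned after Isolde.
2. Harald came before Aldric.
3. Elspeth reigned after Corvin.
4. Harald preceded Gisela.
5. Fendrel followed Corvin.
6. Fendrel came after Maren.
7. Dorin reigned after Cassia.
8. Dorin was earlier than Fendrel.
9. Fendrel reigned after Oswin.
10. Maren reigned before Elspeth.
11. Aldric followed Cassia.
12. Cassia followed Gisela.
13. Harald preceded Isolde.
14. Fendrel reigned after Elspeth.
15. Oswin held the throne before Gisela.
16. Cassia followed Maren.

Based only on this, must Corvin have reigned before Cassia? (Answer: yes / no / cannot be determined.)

cannot be determined

No chain of stated constraints runs from Corvin to Cassia, and none runs from Cassia to Corvin either.
So the relative order of Corvin and Cassia is not fixed by the given facts.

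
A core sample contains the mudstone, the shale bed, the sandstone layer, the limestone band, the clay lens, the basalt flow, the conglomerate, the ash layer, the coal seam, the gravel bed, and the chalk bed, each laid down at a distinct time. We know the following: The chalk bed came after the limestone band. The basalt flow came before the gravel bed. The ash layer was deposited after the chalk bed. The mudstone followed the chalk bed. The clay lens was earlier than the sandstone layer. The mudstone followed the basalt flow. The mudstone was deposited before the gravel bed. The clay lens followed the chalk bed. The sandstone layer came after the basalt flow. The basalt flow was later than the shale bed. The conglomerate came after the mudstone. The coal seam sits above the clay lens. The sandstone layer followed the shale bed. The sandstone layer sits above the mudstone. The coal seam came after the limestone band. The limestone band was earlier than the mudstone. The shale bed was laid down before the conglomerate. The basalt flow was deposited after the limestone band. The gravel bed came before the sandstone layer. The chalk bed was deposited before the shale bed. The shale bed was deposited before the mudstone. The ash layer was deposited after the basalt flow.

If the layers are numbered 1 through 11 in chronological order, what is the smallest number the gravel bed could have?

The basalt flow, the chalk bed, the limestone band, the mudstone, and the shale bed must all come before the gravel bed — 5 forced predecessors.
Nothing else is forced ahead of the gravel bed, so its earliest slot is position 5 + 1 = 6.

6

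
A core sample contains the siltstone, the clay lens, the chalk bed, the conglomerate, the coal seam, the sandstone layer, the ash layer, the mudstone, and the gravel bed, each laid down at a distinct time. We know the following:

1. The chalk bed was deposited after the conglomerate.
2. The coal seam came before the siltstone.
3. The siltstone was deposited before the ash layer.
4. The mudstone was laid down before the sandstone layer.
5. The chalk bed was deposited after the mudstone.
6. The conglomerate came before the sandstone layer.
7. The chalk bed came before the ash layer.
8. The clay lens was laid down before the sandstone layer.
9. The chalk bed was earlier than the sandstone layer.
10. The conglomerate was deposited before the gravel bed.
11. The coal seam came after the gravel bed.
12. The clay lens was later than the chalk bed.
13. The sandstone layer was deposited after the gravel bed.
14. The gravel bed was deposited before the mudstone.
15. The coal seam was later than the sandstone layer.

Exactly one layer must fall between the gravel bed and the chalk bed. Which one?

Tracing the constraints gives the gravel bed → the mudstone → the chalk bed, so the mudstone sits after the gravel bed and before the chalk bed.
No other layer is forced both after the gravel bed and before the chalk bed.

the mudstone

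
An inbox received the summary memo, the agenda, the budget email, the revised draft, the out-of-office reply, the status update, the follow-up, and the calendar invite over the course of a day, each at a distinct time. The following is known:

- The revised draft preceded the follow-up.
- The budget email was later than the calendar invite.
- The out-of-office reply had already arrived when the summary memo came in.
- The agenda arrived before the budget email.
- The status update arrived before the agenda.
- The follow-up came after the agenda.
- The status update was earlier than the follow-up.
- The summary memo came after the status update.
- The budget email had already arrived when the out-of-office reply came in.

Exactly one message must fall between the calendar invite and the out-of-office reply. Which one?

the budget email

Tracing the constraints gives the calendar invite → the budget email → the out-of-office reply, so the budget email sits after the calendar invite and before the out-of-office reply.
No other message is forced both after the calendar invite and before the out-of-office reply.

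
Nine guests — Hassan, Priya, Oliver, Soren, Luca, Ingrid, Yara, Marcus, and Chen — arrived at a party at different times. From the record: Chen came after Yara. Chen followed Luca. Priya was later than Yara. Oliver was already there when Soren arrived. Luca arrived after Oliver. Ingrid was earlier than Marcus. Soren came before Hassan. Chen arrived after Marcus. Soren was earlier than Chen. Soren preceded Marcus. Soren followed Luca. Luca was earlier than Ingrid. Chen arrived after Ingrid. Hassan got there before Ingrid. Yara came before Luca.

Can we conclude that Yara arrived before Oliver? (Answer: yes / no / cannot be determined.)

No chain of stated constraints runs from Yara to Oliver, and none runs from Oliver to Yara either.
So the relative order of Yara and Oliver is not fixed by the given facts.

cannot be determined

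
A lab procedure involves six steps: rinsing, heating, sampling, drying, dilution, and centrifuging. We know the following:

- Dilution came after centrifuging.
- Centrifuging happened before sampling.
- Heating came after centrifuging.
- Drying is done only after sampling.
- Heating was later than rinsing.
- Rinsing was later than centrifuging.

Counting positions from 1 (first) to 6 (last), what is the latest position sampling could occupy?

5

Sampling must come before drying — 1 step forced after it.
Everything else can be placed before sampling in some valid order, so sampling can sit as late as position 6 − 1 = 5.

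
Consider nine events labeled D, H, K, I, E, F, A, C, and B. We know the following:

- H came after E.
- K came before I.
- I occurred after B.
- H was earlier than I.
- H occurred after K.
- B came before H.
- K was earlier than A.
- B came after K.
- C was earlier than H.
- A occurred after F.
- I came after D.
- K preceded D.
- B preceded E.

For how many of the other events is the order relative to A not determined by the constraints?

Forced before A: F and K.
That leaves B, C, D, E, H, and I with no forced order relative to A — 6.

6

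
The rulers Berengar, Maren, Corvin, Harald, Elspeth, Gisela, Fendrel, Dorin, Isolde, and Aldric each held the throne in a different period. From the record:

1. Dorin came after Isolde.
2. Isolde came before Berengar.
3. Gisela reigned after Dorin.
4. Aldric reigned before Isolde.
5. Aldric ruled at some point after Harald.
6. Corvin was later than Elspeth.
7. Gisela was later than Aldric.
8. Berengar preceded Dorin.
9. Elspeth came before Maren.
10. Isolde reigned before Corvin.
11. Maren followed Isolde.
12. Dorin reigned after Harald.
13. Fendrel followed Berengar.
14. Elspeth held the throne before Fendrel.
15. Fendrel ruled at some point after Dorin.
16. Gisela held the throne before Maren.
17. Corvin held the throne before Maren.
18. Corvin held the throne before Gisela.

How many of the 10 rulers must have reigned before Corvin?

4

Directly stated before Corvin: Elspeth and Isolde.
Aldric reaches Corvin via Aldric → Isolde → Corvin.
Harald reaches Corvin via Harald → Aldric → Isolde → Corvin.
No chain forces Dorin (or any of the others) ahead of Corvin.
That's Aldric, Elspeth, Harald, and Isolde — 4 in all.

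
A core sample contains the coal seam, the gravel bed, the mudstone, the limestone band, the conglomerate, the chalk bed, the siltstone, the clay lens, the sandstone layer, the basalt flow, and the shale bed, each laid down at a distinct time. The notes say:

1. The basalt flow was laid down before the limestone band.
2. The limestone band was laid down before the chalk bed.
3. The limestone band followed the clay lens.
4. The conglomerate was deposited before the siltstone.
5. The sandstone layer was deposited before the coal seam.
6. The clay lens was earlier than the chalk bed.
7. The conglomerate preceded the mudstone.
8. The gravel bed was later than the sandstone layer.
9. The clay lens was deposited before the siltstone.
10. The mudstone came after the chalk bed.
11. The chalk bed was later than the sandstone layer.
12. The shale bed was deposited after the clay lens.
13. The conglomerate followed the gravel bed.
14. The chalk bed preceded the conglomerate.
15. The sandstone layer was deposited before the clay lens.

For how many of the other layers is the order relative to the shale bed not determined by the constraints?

Forced before the shale bed: the clay lens and the sandstone layer.
That leaves the basalt flow, the chalk bed, the coal seam, the conglomerate, the gravel bed, the limestone band, the mudstone, and the siltstone with no forced order relative to the shale bed — 8.

8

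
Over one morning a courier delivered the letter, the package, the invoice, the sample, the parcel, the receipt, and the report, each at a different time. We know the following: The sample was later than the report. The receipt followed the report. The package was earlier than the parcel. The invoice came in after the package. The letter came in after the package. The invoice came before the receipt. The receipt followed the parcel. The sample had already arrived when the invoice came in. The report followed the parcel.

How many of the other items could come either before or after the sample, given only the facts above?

1

Forced before the sample: the package, the parcel, and the report; forced after the sample: the invoice and the receipt.
That leaves the letter with no forced order relative to the sample — 1.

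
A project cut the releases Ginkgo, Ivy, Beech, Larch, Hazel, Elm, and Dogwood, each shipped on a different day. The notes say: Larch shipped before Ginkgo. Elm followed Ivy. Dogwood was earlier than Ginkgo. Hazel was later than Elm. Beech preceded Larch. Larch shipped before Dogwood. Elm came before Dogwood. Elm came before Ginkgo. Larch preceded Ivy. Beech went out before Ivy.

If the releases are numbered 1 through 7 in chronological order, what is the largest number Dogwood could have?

6

Dogwood must come before Ginkgo — 1 release forced after it.
Everything else can be placed before Dogwood in some valid order, so Dogwood can sit as late as position 7 − 1 = 6.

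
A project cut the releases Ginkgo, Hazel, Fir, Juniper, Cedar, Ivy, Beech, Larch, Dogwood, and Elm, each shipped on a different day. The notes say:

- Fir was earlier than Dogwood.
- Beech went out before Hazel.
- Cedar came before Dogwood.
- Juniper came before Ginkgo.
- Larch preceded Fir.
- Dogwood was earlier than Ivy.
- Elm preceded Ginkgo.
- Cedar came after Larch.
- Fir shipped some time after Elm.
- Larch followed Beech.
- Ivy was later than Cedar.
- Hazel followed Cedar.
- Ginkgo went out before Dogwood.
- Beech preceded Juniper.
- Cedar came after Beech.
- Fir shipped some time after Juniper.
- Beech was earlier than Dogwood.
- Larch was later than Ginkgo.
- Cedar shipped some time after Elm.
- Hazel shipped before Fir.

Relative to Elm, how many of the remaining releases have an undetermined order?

2

Forced after Elm: Cedar, Dogwood, Fir, Ginkgo, Hazel, Ivy, and Larch.
That leaves Beech and Juniper with no forced order relative to Elm — 2.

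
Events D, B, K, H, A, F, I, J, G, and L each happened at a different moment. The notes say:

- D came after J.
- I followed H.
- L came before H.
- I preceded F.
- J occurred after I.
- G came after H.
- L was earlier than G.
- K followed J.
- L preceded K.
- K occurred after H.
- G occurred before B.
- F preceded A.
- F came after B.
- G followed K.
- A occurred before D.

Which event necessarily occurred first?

L has a chain of constraints placing it before every other event, so L must be first.

L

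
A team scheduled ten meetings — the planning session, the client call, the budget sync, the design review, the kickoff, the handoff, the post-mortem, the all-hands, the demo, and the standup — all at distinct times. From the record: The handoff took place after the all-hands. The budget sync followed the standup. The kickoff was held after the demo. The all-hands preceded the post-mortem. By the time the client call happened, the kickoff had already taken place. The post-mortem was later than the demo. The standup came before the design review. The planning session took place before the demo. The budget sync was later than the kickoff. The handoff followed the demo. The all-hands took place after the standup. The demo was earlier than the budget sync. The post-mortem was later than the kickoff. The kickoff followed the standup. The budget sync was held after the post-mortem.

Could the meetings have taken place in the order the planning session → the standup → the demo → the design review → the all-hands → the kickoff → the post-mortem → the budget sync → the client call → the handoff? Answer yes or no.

yes

Check each stated constraint against the proposed order — e.g. the standup is ahead of the budget sync; the demo is ahead of the handoff. Every pair is in the required order; nothing is violated.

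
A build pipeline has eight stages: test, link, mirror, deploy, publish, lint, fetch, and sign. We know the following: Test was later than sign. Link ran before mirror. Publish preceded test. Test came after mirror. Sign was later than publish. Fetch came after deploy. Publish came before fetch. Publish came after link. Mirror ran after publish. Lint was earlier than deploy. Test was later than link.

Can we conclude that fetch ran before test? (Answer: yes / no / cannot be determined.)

cannot be determined

No chain of stated constraints runs from fetch to test, and none runs from test to fetch either.
So the relative order of fetch and test is not fixed by the given facts.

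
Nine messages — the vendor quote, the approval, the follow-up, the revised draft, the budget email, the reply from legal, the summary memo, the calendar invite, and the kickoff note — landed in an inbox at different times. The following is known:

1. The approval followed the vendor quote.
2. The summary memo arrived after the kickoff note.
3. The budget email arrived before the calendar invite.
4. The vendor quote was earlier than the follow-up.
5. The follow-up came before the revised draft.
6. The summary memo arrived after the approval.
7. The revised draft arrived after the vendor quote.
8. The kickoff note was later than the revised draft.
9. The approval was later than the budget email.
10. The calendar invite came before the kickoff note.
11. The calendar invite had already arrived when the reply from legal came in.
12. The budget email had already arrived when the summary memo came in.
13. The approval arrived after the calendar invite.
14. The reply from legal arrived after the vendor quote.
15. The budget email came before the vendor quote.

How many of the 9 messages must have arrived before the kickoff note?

5

Directly stated before the kickoff note: the calendar invite and the revised draft.
The budget email reaches the kickoff note via the budget email → the calendar invite → the kickoff note.
The follow-up reaches the kickoff note via the follow-up → the revised draft → the kickoff note.
The vendor quote reaches the kickoff note via the vendor quote → the revised draft → the kickoff note.
No chain forces the summary memo (or any of the others) ahead of the kickoff note.
That's the budget email, the calendar invite, the follow-up, the revised draft, and the vendor quote — 5 in all.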